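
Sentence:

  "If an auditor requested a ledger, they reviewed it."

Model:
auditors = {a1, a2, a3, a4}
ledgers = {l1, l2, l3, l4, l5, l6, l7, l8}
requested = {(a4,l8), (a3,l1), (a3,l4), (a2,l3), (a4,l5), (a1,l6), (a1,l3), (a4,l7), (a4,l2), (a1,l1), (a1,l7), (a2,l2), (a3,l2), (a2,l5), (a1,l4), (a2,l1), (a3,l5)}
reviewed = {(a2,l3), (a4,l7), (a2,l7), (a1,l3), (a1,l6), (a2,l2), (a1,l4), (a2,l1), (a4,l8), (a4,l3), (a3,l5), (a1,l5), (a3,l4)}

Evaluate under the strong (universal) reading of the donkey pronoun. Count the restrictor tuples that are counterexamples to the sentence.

"it" takes "a ledger" as antecedent — a donkey pronoun bound across the clause boundary.
Strong reading: for every (a,l) with requested(a,l), reviewed(a,l).
Restrictor pairs: (a1,l1) ✗  (a1,l3) ✓  (a1,l4) ✓  (a1,l6) ✓  (a1,l7) ✗  (a2,l1) ✓  (a2,l2) ✓  (a2,l3) ✓  (a2,l5) ✗  (a3,l1) ✗  (a3,l2) ✗  (a3,l4) ✓  (a3,l5) ✓  (a4,l2) ✗  (a4,l5) ✗  (a4,l7) ✓  (a4,l8) ✓
Counterexamples (restrictor pairs failing the scope): 7.

7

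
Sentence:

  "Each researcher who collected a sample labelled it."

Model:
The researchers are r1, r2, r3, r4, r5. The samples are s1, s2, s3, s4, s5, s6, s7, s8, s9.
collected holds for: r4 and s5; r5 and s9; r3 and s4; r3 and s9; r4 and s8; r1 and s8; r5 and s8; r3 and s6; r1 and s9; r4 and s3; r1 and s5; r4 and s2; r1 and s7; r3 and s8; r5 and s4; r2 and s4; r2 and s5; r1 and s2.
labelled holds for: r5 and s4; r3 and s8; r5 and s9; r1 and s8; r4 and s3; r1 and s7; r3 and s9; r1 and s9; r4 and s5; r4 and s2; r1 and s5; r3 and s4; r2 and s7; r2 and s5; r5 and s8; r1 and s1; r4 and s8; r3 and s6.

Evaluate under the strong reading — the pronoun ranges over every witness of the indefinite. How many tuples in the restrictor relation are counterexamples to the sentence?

2

"it" takes "a sample" as antecedent — a donkey pronoun bound across the clause boundary.
Strong reading: for every (r,s) with collected(r,s), labelled(r,s).
Restrictor pairs: (r1,s2) ✗  (r1,s5) ✓  (r1,s7) ✓  (r1,s8) ✓  (r1,s9) ✓  (r2,s4) ✗  (r2,s5) ✓  (r3,s4) ✓  (r3,s6) ✓  (r3,s8) ✓  (r3,s9) ✓  (r4,s2) ✓  (r4,s3) ✓  (r4,s5) ✓  (r4,s8) ✓  (r5,s4) ✓  (r5,s8) ✓  (r5,s9) ✓
Counterexamples (restrictor pairs failing the scope): 2.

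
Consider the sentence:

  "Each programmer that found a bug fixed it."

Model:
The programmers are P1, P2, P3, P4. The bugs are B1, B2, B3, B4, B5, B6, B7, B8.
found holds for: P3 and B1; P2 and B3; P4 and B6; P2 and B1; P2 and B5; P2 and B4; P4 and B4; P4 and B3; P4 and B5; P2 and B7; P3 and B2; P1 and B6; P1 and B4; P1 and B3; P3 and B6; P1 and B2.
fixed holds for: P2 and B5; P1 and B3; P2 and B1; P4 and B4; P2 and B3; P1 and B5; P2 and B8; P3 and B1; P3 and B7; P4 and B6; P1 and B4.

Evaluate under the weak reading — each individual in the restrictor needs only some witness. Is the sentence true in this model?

"it" takes "a bug" as antecedent — a donkey pronoun bound across the clause boundary.
Weak reading: every programmer p with some found-bug has at least one found-bug b such that fixed(p,b).
Per programmer: P1:✓  P2:✓  P3:✓  P4:✓
Every programmer in the restrictor has a witness.

True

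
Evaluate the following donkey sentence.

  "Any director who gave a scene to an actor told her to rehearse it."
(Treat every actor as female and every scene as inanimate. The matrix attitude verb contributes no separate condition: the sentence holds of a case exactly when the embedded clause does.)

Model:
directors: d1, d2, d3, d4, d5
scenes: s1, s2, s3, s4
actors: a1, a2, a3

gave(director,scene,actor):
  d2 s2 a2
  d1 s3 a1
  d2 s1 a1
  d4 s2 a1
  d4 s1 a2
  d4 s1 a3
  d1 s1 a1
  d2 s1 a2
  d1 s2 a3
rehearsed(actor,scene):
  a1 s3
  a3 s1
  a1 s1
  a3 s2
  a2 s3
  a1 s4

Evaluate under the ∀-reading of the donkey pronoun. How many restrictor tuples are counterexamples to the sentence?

"her" takes "an actor" as antecedent and "it" takes "a scene"; both are donkey pronouns co-varying with the restrictor.
Strong reading: for every (d,s,a) with gave(d,s,a), rehearsed(a,s).
Restrictor triples: (d1,s1,a1)→rehearsed(a1,s1) ✓  (d1,s2,a3)→rehearsed(a3,s2) ✓  (d1,s3,a1)→rehearsed(a1,s3) ✓  (d2,s1,a1)→rehearsed(a1,s1) ✓  (d2,s1,a2)→rehearsed(a2,s1) ✗  (d2,s2,a2)→rehearsed(a2,s2) ✗  (d4,s1,a2)→rehearsed(a2,s1) ✗  (d4,s1,a3)→rehearsed(a3,s1) ✓  (d4,s2,a1)→rehearsed(a1,s2) ✗
Counterexamples (restrictor triples failing the scope): 4.

4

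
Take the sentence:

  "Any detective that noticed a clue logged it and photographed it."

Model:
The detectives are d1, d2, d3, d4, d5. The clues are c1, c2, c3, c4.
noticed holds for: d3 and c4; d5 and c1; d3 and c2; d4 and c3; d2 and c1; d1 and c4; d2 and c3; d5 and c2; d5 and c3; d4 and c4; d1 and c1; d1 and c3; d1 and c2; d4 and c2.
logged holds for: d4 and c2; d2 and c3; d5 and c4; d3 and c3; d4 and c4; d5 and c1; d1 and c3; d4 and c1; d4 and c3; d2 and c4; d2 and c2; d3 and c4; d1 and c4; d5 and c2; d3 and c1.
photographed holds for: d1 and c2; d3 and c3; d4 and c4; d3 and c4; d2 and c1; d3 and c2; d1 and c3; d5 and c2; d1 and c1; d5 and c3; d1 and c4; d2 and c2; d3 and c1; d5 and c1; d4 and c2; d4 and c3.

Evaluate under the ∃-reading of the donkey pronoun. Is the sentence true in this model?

"it" takes "a clue" as antecedent — a donkey pronoun bound across the clause boundary.
Weak reading: every detective d with some noticed-clue has at least one noticed-clue c such that logged(d,c) ∧ photographed(d,c).
Per detective: d1:✓  d2:✗  d3:✓  d4:✓  d5:✓
d2 has no witness among its noticed-clues.

False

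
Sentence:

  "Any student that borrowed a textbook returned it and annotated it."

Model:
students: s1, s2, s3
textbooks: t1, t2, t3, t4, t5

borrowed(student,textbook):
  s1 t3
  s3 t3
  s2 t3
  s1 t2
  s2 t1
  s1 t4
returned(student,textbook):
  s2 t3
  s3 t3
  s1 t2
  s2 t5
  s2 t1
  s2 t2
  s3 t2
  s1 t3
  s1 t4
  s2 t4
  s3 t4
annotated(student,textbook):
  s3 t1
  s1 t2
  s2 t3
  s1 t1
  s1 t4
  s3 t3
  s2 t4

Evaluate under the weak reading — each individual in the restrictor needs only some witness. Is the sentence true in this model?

"it" takes "a textbook" as antecedent — a donkey pronoun bound across the clause boundary.
Weak reading: every student s with some borrowed-textbook has at least one borrowed-textbook t such that returned(s,t) ∧ annotated(s,t).
Per student: s1:✓  s2:✓  s3:✓
Every student in the restrictor has a witness.

True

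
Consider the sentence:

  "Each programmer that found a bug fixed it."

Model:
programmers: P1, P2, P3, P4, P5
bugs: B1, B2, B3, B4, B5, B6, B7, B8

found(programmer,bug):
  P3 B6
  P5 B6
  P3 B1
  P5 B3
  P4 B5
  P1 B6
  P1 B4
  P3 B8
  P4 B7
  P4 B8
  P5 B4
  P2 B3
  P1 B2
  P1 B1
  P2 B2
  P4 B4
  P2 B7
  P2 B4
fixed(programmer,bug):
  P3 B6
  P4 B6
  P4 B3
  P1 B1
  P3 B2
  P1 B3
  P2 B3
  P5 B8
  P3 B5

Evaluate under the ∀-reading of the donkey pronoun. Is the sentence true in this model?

False

"it" takes "a bug" as antecedent — a donkey pronoun bound across the clause boundary.
Strong reading: for every (p,b) with found(p,b), fixed(p,b).
Restrictor pairs: (P1,B1) ✓  (P1,B2) ✗  (P1,B4) ✗  (P1,B6) ✗  (P2,B2) ✗  (P2,B3) ✓  (P2,B4) ✗  (P2,B7) ✗  (P3,B1) ✗  (P3,B6) ✓  (P3,B8) ✗  (P4,B4) ✗  (P4,B5) ✗  (P4,B7) ✗  (P4,B8) ✗  (P5,B3) ✗  (P5,B4) ✗  (P5,B6) ✗
Counterexample: (P1,B2) is in found but fails the scope.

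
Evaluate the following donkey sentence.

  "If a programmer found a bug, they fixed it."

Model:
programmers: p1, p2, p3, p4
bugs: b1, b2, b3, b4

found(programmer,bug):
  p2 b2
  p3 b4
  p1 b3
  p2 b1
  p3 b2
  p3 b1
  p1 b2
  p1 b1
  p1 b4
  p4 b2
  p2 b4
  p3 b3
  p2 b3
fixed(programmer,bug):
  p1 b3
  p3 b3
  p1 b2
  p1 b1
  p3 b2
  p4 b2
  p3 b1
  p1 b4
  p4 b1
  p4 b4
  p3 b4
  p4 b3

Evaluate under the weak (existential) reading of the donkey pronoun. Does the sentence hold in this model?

"it" takes "a bug" as antecedent — a donkey pronoun bound across the clause boundary.
Weak reading: every programmer p with some found-bug has at least one found-bug b such that fixed(p,b).
Per programmer: p1:✓  p2:✗  p3:✓  p4:✓
p2 has no witness among its found-bugs.

False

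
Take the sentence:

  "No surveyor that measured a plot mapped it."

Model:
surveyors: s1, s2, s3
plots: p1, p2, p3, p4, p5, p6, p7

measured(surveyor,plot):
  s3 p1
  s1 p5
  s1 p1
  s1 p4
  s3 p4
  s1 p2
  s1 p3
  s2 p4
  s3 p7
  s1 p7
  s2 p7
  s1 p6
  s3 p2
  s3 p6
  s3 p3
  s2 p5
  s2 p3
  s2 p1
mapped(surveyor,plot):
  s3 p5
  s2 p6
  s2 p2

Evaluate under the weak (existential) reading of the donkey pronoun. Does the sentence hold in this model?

True

"it" takes "a plot" as antecedent — a donkey pronoun bound across the clause boundary.
Truth condition: for no (s,p) with measured(s,p) does mapped(s,p) hold.
Restrictor pairs — does the scope hold? (s1,p1):fails  (s1,p2):fails  (s1,p3):fails  (s1,p4):fails  (s1,p5):fails  (s1,p6):fails  (s1,p7):fails  (s2,p1):fails  (s2,p3):fails  (s2,p4):fails  (s2,p5):fails  (s2,p7):fails  (s3,p1):fails  (s3,p2):fails  (s3,p3):fails  (s3,p4):fails  (s3,p6):fails  (s3,p7):fails
Scope holds for no restrictor pair, so the sentence is true.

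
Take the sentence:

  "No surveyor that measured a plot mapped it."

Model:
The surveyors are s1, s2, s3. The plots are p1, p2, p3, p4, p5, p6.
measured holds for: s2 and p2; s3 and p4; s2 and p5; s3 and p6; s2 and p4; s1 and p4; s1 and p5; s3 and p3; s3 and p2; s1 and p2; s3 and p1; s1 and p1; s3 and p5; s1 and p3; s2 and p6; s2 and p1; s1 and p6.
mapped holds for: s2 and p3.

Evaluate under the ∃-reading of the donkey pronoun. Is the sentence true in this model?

"it" takes "a plot" as antecedent — a donkey pronoun bound across the clause boundary.
Truth condition: for no (s,p) with measured(s,p) does mapped(s,p) hold.
Restrictor pairs — does the scope hold? (s1,p1):fails  (s1,p2):fails  (s1,p3):fails  (s1,p4):fails  (s1,p5):fails  (s1,p6):fails  (s2,p1):fails  (s2,p2):fails  (s2,p4):fails  (s2,p5):fails  (s2,p6):fails  (s3,p1):fails  (s3,p2):fails  (s3,p3):fails  (s3,p4):fails  (s3,p5):fails  (s3,p6):fails
Scope holds for no restrictor pair, so the sentence is true.

True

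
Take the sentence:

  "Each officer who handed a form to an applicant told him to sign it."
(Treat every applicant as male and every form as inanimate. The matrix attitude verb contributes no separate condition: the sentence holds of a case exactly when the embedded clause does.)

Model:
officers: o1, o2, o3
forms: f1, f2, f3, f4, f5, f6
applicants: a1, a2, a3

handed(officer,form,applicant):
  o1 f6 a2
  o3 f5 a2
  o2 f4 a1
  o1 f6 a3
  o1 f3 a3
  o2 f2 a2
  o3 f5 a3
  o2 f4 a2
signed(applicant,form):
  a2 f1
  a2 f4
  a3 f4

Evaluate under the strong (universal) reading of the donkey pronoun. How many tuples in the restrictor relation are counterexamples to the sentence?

"him" takes "an applicant" as antecedent and "it" takes "a form"; both are donkey pronouns co-varying with the restrictor.
Strong reading: for every (o,f,a) with handed(o,f,a), signed(a,f).
Restrictor triples: (o1,f3,a3)→signed(a3,f3) ✗  (o1,f6,a2)→signed(a2,f6) ✗  (o1,f6,a3)→signed(a3,f6) ✗  (o2,f2,a2)→signed(a2,f2) ✗  (o2,f4,a1)→signed(a1,f4) ✗  (o2,f4,a2)→signed(a2,f4) ✓  (o3,f5,a2)→signed(a2,f5) ✗  (o3,f5,a3)→signed(a3,f5) ✗
Counterexamples (restrictor triples failing the scope): 7.

7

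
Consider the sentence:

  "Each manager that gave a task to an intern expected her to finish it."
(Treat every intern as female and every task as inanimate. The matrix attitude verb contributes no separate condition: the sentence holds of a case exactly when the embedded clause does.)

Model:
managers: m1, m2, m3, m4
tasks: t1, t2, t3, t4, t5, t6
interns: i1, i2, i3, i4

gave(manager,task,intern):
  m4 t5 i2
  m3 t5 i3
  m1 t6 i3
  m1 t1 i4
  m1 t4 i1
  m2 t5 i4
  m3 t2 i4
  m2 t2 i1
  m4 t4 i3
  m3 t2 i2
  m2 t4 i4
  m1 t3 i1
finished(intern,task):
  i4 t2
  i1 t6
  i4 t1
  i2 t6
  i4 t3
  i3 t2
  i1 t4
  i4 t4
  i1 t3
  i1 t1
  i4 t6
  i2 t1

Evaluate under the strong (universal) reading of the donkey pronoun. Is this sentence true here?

False

"her" takes "an intern" as antecedent and "it" takes "a task"; both are donkey pronouns co-varying with the restrictor.
Strong reading: for every (m,t,i) with gave(m,t,i), finished(i,t).
Restrictor triples: (m1,t1,i4)→finished(i4,t1) ✓  (m1,t3,i1)→finished(i1,t3) ✓  (m1,t4,i1)→finished(i1,t4) ✓  (m1,t6,i3)→finished(i3,t6) ✗  (m2,t2,i1)→finished(i1,t2) ✗  (m2,t4,i4)→finished(i4,t4) ✓  (m2,t5,i4)→finished(i4,t5) ✗  (m3,t2,i2)→finished(i2,t2) ✗  (m3,t2,i4)→finished(i4,t2) ✓  (m3,t5,i3)→finished(i3,t5) ✗  (m4,t4,i3)→finished(i3,t4) ✗  (m4,t5,i2)→finished(i2,t5) ✗
Counterexample: (m1,t6,i3) — finished(i3,t6) does not hold.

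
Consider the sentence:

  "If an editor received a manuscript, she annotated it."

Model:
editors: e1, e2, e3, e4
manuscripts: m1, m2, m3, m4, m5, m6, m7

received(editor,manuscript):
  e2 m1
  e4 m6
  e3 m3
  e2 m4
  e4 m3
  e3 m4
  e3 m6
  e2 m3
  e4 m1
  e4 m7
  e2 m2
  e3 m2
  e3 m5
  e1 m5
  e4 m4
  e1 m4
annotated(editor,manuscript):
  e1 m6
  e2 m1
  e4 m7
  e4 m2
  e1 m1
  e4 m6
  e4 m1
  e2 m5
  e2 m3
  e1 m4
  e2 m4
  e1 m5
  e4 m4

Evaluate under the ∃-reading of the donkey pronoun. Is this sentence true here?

False

"it" takes "a manuscript" as antecedent — a donkey pronoun bound across the clause boundary.
Weak reading: every editor e with some received-manuscript has at least one received-manuscript m such that annotated(e,m).
Per editor: e1:✓  e2:✓  e3:✗  e4:✓
e3 has no witness among its received-manuscripts.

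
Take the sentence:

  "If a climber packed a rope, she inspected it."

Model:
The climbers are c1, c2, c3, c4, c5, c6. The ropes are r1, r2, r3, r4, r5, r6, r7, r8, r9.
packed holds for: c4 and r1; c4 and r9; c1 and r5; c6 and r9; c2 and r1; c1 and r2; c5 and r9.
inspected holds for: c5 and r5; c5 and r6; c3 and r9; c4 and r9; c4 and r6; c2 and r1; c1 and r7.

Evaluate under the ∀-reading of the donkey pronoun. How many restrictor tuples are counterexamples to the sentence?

"it" takes "a rope" as antecedent — a donkey pronoun bound across the clause boundary.
Strong reading: for every (c,r) with packed(c,r), inspected(c,r).
Restrictor pairs: (c1,r2) ✗  (c1,r5) ✗  (c2,r1) ✓  (c4,r1) ✗  (c4,r9) ✓  (c5,r9) ✗  (c6,r9) ✗
Counterexamples (restrictor pairs failing the scope): 5.

5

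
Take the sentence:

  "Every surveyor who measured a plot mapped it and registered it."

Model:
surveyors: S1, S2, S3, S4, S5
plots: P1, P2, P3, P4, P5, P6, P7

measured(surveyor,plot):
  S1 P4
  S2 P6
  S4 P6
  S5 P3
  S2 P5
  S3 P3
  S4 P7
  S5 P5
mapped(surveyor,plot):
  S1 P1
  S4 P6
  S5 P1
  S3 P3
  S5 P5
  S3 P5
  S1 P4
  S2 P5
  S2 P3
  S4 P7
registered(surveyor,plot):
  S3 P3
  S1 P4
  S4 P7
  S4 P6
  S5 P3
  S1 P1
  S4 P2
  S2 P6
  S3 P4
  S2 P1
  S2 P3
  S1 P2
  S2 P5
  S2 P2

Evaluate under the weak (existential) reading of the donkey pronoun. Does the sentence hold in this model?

False

"it" takes "a plot" as antecedent — a donkey pronoun bound across the clause boundary.
Weak reading: every surveyor s with some measured-plot has at least one measured-plot p such that mapped(s,p) ∧ registered(s,p).
Per surveyor: S1:✓  S2:✓  S3:✓  S4:✓  S5:✗
S5 has no witness among its measured-plots.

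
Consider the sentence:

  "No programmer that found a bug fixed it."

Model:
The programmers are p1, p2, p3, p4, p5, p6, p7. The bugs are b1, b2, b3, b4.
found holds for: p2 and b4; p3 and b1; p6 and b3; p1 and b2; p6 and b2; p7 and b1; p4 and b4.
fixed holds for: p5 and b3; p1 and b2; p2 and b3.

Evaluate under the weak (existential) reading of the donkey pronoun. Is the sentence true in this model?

"it" takes "a bug" as antecedent — a donkey pronoun bound across the clause boundary.
Truth condition: for no (p,b) with found(p,b) does fixed(p,b) hold.
Restrictor pairs — does the scope hold? (p1,b2):holds  (p2,b4):fails  (p3,b1):fails  (p4,b4):fails  (p6,b2):fails  (p6,b3):fails  (p7,b1):fails
Scope holds for 1 pair(s), so the sentence is false.

False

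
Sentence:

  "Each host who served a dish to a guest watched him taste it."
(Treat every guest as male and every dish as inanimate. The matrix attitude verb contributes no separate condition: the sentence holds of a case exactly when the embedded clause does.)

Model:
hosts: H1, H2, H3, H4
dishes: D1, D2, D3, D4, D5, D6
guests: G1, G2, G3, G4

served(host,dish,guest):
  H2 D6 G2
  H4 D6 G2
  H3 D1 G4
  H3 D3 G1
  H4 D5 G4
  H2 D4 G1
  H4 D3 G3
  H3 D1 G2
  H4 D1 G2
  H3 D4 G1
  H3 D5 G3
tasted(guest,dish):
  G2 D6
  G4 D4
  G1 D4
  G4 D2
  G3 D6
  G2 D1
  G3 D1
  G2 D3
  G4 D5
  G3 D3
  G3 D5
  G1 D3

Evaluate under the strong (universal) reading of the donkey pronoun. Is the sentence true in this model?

"him" takes "a guest" as antecedent and "it" takes "a dish"; both are donkey pronouns co-varying with the restrictor.
Strong reading: for every (h,d,g) with served(h,d,g), tasted(g,d).
Restrictor triples: (H2,D4,G1)→tasted(G1,D4) ✓  (H2,D6,G2)→tasted(G2,D6) ✓  (H3,D1,G2)→tasted(G2,D1) ✓  (H3,D1,G4)→tasted(G4,D1) ✗  (H3,D3,G1)→tasted(G1,D3) ✓  (H3,D4,G1)→tasted(G1,D4) ✓  (H3,D5,G3)→tasted(G3,D5) ✓  (H4,D1,G2)→tasted(G2,D1) ✓  (H4,D3,G3)→tasted(G3,D3) ✓  (H4,D5,G4)→tasted(G4,D5) ✓  (H4,D6,G2)→tasted(G2,D6) ✓
Counterexample: (H3,D1,G4) — tasted(G4,D1) does not hold.

False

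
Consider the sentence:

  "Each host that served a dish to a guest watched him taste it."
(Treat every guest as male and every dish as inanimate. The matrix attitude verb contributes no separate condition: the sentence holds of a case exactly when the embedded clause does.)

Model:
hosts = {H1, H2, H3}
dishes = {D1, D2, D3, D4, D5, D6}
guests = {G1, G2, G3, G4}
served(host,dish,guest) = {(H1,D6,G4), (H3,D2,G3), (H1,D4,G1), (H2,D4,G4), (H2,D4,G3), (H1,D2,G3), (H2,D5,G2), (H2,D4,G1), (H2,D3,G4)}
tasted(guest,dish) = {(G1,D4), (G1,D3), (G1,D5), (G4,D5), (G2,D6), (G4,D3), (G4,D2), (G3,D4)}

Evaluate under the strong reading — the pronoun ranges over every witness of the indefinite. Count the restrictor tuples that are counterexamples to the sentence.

"him" takes "a guest" as antecedent and "it" takes "a dish"; both are donkey pronouns co-varying with the restrictor.
Strong reading: for every (h,d,g) with served(h,d,g), tasted(g,d).
Restrictor triples: (H1,D2,G3)→tasted(G3,D2) ✗  (H1,D4,G1)→tasted(G1,D4) ✓  (H1,D6,G4)→tasted(G4,D6) ✗  (H2,D3,G4)→tasted(G4,D3) ✓  (H2,D4,G1)→tasted(G1,D4) ✓  (H2,D4,G3)→tasted(G3,D4) ✓  (H2,D4,G4)→tasted(G4,D4) ✗  (H2,D5,G2)→tasted(G2,D5) ✗  (H3,D2,G3)→tasted(G3,D2) ✗
Counterexamples (restrictor triples failing the scope): 5.

5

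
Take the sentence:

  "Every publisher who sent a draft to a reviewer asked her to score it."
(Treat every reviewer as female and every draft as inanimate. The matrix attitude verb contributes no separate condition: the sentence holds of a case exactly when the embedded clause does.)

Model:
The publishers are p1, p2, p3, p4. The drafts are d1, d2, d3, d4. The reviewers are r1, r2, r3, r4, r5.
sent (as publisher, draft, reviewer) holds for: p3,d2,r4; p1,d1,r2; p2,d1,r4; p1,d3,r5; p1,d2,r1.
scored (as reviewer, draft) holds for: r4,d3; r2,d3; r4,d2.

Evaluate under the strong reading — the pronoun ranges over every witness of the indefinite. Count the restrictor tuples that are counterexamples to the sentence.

"her" takes "a reviewer" as antecedent and "it" takes "a draft"; both are donkey pronouns co-varying with the restrictor.
Strong reading: for every (p,d,r) with sent(p,d,r), scored(r,d).
Restrictor triples: (p1,d1,r2)→scored(r2,d1) ✗  (p1,d2,r1)→scored(r1,d2) ✗  (p1,d3,r5)→scored(r5,d3) ✗  (p2,d1,r4)→scored(r4,d1) ✗  (p3,d2,r4)→scored(r4,d2) ✓
Counterexamples (restrictor triples failing the scope): 4.

4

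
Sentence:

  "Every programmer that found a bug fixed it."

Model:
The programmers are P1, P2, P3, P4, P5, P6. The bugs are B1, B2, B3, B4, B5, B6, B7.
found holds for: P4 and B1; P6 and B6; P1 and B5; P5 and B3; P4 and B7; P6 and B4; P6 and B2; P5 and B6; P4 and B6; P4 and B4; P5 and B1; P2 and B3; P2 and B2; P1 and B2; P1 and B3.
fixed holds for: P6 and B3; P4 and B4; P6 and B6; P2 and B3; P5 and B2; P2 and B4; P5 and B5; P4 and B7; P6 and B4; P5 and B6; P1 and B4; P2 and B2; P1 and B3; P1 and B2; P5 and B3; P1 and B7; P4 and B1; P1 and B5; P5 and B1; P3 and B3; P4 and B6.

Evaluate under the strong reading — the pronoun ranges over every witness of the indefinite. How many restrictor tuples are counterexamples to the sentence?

1

"it" takes "a bug" as antecedent — a donkey pronoun bound across the clause boundary.
Strong reading: for every (p,b) with found(p,b), fixed(p,b).
Restrictor pairs: (P1,B2) ✓  (P1,B3) ✓  (P1,B5) ✓  (P2,B2) ✓  (P2,B3) ✓  (P4,B1) ✓  (P4,B4) ✓  (P4,B6) ✓  (P4,B7) ✓  (P5,B1) ✓  (P5,B3) ✓  (P5,B6) ✓  (P6,B2) ✗  (P6,B4) ✓  (P6,B6) ✓
Counterexamples (restrictor pairs failing the scope): 1.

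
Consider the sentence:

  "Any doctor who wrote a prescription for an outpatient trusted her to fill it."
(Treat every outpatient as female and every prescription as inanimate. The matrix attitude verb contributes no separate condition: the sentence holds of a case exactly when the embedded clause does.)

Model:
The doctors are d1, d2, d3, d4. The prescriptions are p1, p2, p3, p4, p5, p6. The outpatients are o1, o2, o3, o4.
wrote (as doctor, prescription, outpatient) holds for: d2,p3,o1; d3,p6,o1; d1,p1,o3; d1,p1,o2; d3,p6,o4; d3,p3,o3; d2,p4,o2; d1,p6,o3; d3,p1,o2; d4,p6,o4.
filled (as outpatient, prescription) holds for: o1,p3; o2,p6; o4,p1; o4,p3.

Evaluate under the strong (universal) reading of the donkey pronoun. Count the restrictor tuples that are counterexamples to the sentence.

9

"her" takes "an outpatient" as antecedent and "it" takes "a prescription"; both are donkey pronouns co-varying with the restrictor.
Strong reading: for every (d,p,o) with wrote(d,p,o), filled(o,p).
Restrictor triples: (d1,p1,o2)→filled(o2,p1) ✗  (d1,p1,o3)→filled(o3,p1) ✗  (d1,p6,o3)→filled(o3,p6) ✗  (d2,p3,o1)→filled(o1,p3) ✓  (d2,p4,o2)→filled(o2,p4) ✗  (d3,p1,o2)→filled(o2,p1) ✗  (d3,p3,o3)→filled(o3,p3) ✗  (d3,p6,o1)→filled(o1,p6) ✗  (d3,p6,o4)→filled(o4,p6) ✗  (d4,p6,o4)→filled(o4,p6) ✗
Counterexamples (restrictor triples failing the scope): 9.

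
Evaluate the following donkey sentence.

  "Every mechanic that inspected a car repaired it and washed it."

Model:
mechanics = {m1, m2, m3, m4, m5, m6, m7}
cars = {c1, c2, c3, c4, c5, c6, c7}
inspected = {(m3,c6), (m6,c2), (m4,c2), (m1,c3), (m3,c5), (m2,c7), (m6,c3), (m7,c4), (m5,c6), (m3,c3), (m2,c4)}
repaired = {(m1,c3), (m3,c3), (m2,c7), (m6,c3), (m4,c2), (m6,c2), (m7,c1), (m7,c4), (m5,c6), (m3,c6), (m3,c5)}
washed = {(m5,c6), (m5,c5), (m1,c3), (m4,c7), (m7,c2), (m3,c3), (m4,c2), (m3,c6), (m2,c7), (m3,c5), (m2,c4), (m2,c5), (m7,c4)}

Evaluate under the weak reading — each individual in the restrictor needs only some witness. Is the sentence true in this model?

False

"it" takes "a car" as antecedent — a donkey pronoun bound across the clause boundary.
Weak reading: every mechanic m with some inspected-car has at least one inspected-car c such that repaired(m,c) ∧ washed(m,c).
Per mechanic: m1:✓  m2:✓  m3:✓  m4:✓  m5:✓  m6:✗  m7:✓
m6 has no witness among its inspected-cars.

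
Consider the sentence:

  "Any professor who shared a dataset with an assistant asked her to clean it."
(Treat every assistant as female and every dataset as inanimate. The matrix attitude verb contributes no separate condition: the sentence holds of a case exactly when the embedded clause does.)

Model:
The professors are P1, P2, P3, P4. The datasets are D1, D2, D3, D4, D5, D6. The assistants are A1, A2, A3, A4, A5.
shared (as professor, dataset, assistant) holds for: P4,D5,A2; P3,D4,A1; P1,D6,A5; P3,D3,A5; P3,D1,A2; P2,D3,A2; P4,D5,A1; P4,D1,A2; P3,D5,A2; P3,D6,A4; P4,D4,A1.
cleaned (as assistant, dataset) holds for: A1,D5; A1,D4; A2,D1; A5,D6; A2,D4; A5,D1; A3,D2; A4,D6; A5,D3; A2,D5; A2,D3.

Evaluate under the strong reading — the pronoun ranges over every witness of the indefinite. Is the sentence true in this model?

"her" takes "an assistant" as antecedent and "it" takes "a dataset"; both are donkey pronouns co-varying with the restrictor.
Strong reading: for every (p,d,a) with shared(p,d,a), cleaned(a,d).
Restrictor triples: (P1,D6,A5)→cleaned(A5,D6) ✓  (P2,D3,A2)→cleaned(A2,D3) ✓  (P3,D1,A2)→cleaned(A2,D1) ✓  (P3,D3,A5)→cleaned(A5,D3) ✓  (P3,D4,A1)→cleaned(A1,D4) ✓  (P3,D5,A2)→cleaned(A2,D5) ✓  (P3,D6,A4)→cleaned(A4,D6) ✓  (P4,D1,A2)→cleaned(A2,D1) ✓  (P4,D4,A1)→cleaned(A1,D4) ✓  (P4,D5,A1)→cleaned(A1,D5) ✓  (P4,D5,A2)→cleaned(A2,D5) ✓
Every restrictor triple satisfies the scope.

True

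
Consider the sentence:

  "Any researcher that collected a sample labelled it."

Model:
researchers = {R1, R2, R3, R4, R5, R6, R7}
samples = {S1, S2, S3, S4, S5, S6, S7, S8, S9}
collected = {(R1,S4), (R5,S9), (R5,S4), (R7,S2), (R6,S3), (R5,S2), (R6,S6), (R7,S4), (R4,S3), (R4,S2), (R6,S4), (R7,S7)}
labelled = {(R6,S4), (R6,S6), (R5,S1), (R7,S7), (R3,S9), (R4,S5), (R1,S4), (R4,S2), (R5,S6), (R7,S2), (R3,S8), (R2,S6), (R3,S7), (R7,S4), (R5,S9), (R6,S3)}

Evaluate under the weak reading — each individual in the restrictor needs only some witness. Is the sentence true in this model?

True

"it" takes "a sample" as antecedent — a donkey pronoun bound across the clause boundary.
Weak reading: every researcher r with some collected-sample has at least one collected-sample s such that labelled(r,s).
Per researcher: R1:✓  R4:✓  R5:✓  R6:✓  R7:✓
Every researcher in the restrictor has a witness.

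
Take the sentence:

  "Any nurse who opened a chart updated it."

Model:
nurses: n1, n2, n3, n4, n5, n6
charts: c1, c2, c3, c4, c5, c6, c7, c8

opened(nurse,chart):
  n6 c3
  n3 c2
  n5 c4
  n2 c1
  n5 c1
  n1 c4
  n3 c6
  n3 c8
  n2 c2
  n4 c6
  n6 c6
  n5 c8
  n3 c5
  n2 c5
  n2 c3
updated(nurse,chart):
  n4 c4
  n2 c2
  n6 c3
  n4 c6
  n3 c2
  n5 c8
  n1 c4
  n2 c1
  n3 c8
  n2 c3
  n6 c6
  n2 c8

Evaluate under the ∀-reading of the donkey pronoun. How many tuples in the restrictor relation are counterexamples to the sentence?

5

"it" takes "a chart" as antecedent — a donkey pronoun bound across the clause boundary.
Strong reading: for every (n,c) with opened(n,c), updated(n,c).
Restrictor pairs: (n1,c4) ✓  (n2,c1) ✓  (n2,c2) ✓  (n2,c3) ✓  (n2,c5) ✗  (n3,c2) ✓  (n3,c5) ✗  (n3,c6) ✗  (n3,c8) ✓  (n4,c6) ✓  (n5,c1) ✗  (n5,c4) ✗  (n5,c8) ✓  (n6,c3) ✓  (n6,c6) ✓
Counterexamples (restrictor pairs failing the scope): 5.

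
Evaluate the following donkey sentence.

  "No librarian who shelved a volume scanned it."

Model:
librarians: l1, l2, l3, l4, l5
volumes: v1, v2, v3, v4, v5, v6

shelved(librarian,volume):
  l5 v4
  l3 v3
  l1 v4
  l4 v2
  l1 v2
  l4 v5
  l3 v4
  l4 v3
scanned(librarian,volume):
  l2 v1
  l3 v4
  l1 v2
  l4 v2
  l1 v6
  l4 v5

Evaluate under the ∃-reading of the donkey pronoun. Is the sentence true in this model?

"it" takes "a volume" as antecedent — a donkey pronoun bound across the clause boundary.
Truth condition: for no (l,v) with shelved(l,v) does scanned(l,v) hold.
Restrictor pairs — does the scope hold? (l1,v2):holds  (l1,v4):fails  (l3,v3):fails  (l3,v4):holds  (l4,v2):holds  (l4,v3):fails  (l4,v5):holds  (l5,v4):fails
Scope holds for 4 pair(s), so the sentence is false.

False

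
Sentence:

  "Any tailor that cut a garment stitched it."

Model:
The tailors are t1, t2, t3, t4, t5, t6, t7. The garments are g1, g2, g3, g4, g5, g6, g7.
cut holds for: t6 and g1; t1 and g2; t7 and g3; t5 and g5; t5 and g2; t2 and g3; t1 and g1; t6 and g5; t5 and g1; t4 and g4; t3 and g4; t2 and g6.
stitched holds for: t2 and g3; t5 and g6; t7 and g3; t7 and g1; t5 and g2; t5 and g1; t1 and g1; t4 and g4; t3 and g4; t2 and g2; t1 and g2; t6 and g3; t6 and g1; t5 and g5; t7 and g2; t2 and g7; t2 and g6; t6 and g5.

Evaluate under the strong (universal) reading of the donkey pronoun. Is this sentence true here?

"it" takes "a garment" as antecedent — a donkey pronoun bound across the clause boundary.
Strong reading: for every (t,g) with cut(t,g), stitched(t,g).
Restrictor pairs: (t1,g1) ✓  (t1,g2) ✓  (t2,g3) ✓  (t2,g6) ✓  (t3,g4) ✓  (t4,g4) ✓  (t5,g1) ✓  (t5,g2) ✓  (t5,g5) ✓  (t6,g1) ✓  (t6,g5) ✓  (t7,g3) ✓
Every restrictor pair satisfies the scope.

True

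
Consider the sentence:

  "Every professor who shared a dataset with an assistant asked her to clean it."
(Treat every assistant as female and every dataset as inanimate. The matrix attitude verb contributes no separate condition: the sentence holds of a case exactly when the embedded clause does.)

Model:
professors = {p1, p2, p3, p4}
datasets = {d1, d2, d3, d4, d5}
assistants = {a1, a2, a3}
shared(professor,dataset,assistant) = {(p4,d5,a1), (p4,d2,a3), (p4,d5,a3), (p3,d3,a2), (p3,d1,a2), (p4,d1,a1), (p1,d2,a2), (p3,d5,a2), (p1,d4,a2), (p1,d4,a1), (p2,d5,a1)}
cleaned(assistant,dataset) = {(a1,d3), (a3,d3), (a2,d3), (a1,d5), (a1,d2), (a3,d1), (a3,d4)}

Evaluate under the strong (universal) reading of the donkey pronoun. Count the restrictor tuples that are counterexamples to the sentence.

8

"her" takes "an assistant" as antecedent and "it" takes "a dataset"; both are donkey pronouns co-varying with the restrictor.
Strong reading: for every (p,d,a) with shared(p,d,a), cleaned(a,d).
Restrictor triples: (p1,d2,a2)→cleaned(a2,d2) ✗  (p1,d4,a1)→cleaned(a1,d4) ✗  (p1,d4,a2)→cleaned(a2,d4) ✗  (p2,d5,a1)→cleaned(a1,d5) ✓  (p3,d1,a2)→cleaned(a2,d1) ✗  (p3,d3,a2)→cleaned(a2,d3) ✓  (p3,d5,a2)→cleaned(a2,d5) ✗  (p4,d1,a1)→cleaned(a1,d1) ✗  (p4,d2,a3)→cleaned(a3,d2) ✗  (p4,d5,a1)→cleaned(a1,d5) ✓  (p4,d5,a3)→cleaned(a3,d5) ✗
Counterexamples (restrictor triples failing the scope): 8.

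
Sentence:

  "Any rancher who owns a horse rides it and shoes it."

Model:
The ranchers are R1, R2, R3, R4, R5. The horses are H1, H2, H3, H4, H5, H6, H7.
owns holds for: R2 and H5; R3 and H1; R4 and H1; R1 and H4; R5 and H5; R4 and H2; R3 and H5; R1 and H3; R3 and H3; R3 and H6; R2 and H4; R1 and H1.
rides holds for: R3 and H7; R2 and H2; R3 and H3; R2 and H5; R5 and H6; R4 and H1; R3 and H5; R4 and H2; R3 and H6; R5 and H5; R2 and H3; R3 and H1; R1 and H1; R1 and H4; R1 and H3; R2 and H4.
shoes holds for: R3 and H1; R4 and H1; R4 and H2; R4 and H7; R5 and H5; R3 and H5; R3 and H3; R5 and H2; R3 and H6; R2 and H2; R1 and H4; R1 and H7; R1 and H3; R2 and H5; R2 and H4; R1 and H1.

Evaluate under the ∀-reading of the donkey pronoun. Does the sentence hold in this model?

True

"it" takes "a horse" as antecedent — a donkey pronoun bound across the clause boundary.
Strong reading: for every (r,h) with owns(r,h), rides(r,h) ∧ shoes(r,h).
Restrictor pairs: (R1,H1) ✓  (R1,H3) ✓  (R1,H4) ✓  (R2,H4) ✓  (R2,H5) ✓  (R3,H1) ✓  (R3,H3) ✓  (R3,H5) ✓  (R3,H6) ✓  (R4,H1) ✓  (R4,H2) ✓  (R5,H5) ✓
Every restrictor pair satisfies the scope.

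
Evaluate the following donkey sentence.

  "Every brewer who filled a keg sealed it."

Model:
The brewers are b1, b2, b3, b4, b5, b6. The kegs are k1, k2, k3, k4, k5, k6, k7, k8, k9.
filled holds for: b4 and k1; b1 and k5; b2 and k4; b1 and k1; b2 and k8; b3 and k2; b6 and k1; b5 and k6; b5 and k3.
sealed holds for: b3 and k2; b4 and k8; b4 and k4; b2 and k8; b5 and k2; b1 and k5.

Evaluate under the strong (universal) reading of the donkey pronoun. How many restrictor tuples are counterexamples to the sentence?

6

"it" takes "a keg" as antecedent — a donkey pronoun bound across the clause boundary.
Strong reading: for every (b,k) with filled(b,k), sealed(b,k).
Restrictor pairs: (b1,k1) ✗  (b1,k5) ✓  (b2,k4) ✗  (b2,k8) ✓  (b3,k2) ✓  (b4,k1) ✗  (b5,k3) ✗  (b5,k6) ✗  (b6,k1) ✗
Counterexamples (restrictor pairs failing the scope): 6.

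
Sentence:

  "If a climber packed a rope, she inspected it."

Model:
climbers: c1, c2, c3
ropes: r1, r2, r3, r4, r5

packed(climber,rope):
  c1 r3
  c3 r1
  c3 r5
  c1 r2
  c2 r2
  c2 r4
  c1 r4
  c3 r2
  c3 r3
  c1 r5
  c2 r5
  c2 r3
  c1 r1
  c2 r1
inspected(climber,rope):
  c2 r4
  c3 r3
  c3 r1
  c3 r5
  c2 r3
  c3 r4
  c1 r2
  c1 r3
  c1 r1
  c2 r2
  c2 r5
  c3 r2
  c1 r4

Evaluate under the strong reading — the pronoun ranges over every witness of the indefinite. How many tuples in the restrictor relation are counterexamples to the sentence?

"it" takes "a rope" as antecedent — a donkey pronoun bound across the clause boundary.
Strong reading: for every (c,r) with packed(c,r), inspected(c,r).
Restrictor pairs: (c1,r1) ✓  (c1,r2) ✓  (c1,r3) ✓  (c1,r4) ✓  (c1,r5) ✗  (c2,r1) ✗  (c2,r2) ✓  (c2,r3) ✓  (c2,r4) ✓  (c2,r5) ✓  (c3,r1) ✓  (c3,r2) ✓  (c3,r3) ✓  (c3,r5) ✓
Counterexamples (restrictor pairs failing the scope): 2.

2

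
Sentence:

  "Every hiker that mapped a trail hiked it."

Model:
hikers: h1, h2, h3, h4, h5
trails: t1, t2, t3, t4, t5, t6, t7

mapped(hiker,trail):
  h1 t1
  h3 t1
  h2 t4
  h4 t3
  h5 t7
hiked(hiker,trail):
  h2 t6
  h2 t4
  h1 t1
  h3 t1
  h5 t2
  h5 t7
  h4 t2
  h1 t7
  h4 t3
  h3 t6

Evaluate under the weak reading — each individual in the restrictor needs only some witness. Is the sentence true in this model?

True

"it" takes "a trail" as antecedent — a donkey pronoun bound across the clause boundary.
Weak reading: every hiker h with some mapped-trail has at least one mapped-trail t such that hiked(h,t).
Per hiker: h1:✓  h2:✓  h3:✓  h4:✓  h5:✓
Every hiker in the restrictor has a witness.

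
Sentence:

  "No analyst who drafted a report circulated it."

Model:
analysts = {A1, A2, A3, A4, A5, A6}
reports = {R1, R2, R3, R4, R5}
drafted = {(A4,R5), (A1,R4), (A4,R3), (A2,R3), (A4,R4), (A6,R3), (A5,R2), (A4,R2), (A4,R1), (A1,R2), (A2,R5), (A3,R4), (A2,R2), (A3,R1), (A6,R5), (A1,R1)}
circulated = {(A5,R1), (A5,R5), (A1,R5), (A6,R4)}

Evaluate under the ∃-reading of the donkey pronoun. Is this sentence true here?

True

"it" takes "a report" as antecedent — a donkey pronoun bound across the clause boundary.
Truth condition: for no (a,r) with drafted(a,r) does circulated(a,r) hold.
Restrictor pairs — does the scope hold? (A1,R1):fails  (A1,R2):fails  (A1,R4):fails  (A2,R2):fails  (A2,R3):fails  (A2,R5):fails  (A3,R1):fails  (A3,R4):fails  (A4,R1):fails  (A4,R2):fails  (A4,R3):fails  (A4,R4):fails  (A4,R5):fails  (A5,R2):fails  (A6,R3):fails  (A6,R5):fails
Scope holds for no restrictor pair, so the sentence is true.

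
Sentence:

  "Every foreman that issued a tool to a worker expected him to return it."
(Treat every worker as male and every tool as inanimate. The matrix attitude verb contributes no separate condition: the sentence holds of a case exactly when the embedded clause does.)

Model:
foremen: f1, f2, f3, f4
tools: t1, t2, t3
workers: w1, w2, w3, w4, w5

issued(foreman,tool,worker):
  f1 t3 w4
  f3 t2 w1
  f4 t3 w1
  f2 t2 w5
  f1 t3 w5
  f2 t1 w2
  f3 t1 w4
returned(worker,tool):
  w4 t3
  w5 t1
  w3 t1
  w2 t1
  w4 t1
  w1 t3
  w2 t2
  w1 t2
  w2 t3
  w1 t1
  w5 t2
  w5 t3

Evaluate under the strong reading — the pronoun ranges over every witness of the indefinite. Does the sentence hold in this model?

True

"him" takes "a worker" as antecedent and "it" takes "a tool"; both are donkey pronouns co-varying with the restrictor.
Strong reading: for every (f,t,w) with issued(f,t,w), returned(w,t).
Restrictor triples: (f1,t3,w4)→returned(w4,t3) ✓  (f1,t3,w5)→returned(w5,t3) ✓  (f2,t1,w2)→returned(w2,t1) ✓  (f2,t2,w5)→returned(w5,t2) ✓  (f3,t1,w4)→returned(w4,t1) ✓  (f3,t2,w1)→returned(w1,t2) ✓  (f4,t3,w1)→returned(w1,t3) ✓
Every restrictor triple satisfies the scope.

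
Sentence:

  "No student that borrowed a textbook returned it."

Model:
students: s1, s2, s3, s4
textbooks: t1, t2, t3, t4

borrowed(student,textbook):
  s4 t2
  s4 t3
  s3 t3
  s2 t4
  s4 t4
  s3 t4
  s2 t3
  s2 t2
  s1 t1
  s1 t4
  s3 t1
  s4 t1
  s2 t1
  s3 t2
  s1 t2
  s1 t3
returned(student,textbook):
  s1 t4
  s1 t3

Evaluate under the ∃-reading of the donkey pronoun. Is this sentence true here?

False

"it" takes "a textbook" as antecedent — a donkey pronoun bound across the clause boundary.
Truth condition: for no (s,t) with borrowed(s,t) does returned(s,t) hold.
Restrictor pairs — does the scope hold? (s1,t1):fails  (s1,t2):fails  (s1,t3):holds  (s1,t4):holds  (s2,t1):fails  (s2,t2):fails  (s2,t3):fails  (s2,t4):fails  (s3,t1):fails  (s3,t2):fails  (s3,t3):fails  (s3,t4):fails  (s4,t1):fails  (s4,t2):fails  (s4,t3):fails  (s4,t4):fails
Scope holds for 2 pair(s), so the sentence is false.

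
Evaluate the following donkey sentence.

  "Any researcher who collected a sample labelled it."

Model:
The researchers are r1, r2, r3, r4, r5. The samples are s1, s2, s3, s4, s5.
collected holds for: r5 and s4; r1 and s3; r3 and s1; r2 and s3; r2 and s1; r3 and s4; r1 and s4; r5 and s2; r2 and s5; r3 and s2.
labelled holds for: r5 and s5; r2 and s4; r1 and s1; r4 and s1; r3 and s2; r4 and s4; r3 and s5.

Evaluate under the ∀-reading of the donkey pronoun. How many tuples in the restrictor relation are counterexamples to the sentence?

9

"it" takes "a sample" as antecedent — a donkey pronoun bound across the clause boundary.
Strong reading: for every (r,s) with collected(r,s), labelled(r,s).
Restrictor pairs: (r1,s3) ✗  (r1,s4) ✗  (r2,s1) ✗  (r2,s3) ✗  (r2,s5) ✗  (r3,s1) ✗  (r3,s2) ✓  (r3,s4) ✗  (r5,s2) ✗  (r5,s4) ✗
Counterexamples (restrictor pairs failing the scope): 9.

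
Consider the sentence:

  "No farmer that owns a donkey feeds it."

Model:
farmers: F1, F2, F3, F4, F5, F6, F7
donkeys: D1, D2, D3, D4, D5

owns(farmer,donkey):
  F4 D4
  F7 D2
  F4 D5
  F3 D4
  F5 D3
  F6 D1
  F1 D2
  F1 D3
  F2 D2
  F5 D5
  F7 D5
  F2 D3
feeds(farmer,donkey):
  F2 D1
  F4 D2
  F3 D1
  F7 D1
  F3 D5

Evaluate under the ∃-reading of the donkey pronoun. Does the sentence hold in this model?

True

"it" takes "a donkey" as antecedent — a donkey pronoun bound across the clause boundary.
Truth condition: for no (f,d) with owns(f,d) does feeds(f,d) hold.
Restrictor pairs — does the scope hold? (F1,D2):fails  (F1,D3):fails  (F2,D2):fails  (F2,D3):fails  (F3,D4):fails  (F4,D4):fails  (F4,D5):fails  (F5,D3):fails  (F5,D5):fails  (F6,D1):fails  (F7,D2):fails  (F7,D5):fails
Scope holds for no restrictor pair, so the sentence is true.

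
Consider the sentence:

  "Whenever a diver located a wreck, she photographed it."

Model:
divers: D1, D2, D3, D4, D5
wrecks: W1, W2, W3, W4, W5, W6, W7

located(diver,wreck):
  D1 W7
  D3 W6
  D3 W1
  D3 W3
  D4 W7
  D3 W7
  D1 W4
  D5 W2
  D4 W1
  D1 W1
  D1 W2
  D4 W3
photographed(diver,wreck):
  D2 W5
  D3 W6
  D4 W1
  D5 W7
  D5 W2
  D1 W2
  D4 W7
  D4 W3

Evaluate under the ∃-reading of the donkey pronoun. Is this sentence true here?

"it" takes "a wreck" as antecedent — a donkey pronoun bound across the clause boundary.
Weak reading: every diver d with some located-wreck has at least one located-wreck w such that photographed(d,w).
Per diver: D1:✓  D3:✓  D4:✓  D5:✓
Every diver in the restrictor has a witness.

True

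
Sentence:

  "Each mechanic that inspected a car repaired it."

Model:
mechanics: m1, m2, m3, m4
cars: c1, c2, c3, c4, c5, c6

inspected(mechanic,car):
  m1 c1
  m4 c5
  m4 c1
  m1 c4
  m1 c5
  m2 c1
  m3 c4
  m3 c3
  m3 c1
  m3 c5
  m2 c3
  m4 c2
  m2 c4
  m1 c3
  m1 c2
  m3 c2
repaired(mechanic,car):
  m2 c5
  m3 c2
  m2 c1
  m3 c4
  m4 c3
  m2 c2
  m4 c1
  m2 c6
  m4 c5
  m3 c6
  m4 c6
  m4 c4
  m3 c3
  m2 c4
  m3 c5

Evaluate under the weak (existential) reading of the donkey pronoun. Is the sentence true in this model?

False

"it" takes "a car" as antecedent — a donkey pronoun bound across the clause boundary.
Weak reading: every mechanic m with some inspected-car has at least one inspected-car c such that repaired(m,c).
Per mechanic: m1:✗  m2:✓  m3:✓  m4:✓
m1 has no witness among its inspected-cars.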